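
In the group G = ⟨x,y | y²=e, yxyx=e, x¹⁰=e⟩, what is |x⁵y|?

Compute successive powers until reaching e:
  (x⁵y)¹ = x⁵y, (x⁵y)² = e.
The smallest positive k with (x⁵y)ᵏ = e is 2.

Answer: 2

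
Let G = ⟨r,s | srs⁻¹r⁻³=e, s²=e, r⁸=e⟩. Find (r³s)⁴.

Compute successive powers of (r³s), reducing at each step:
  (r³s)²: (r³s) · r³ = r⁴s;   (r⁴s) · s = r⁴
  (r³s)³: (r⁴) · r³ = r⁷;   (r⁷) · s = r⁷s
  (r³s)⁴: (r⁷s) · r³ = s;   s · s = e

Answer: e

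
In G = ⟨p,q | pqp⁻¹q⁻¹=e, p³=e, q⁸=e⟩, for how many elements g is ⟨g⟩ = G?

G is cyclic of order 24. An element generates G iff its order is 24, and a cyclic group of order 24 has exactly φ(24) = 8 such elements.

Answer: 8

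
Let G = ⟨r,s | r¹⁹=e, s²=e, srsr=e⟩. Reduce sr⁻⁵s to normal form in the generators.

Multiply left to right, reducing at each step:
  s · r⁻⁵ = r⁵s
  (r⁵s) · s = r⁵

Answer: r⁵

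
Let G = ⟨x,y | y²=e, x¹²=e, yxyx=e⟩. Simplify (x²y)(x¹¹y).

Compute (x²y) · (x¹¹y) by multiplying left to right and reducing via the relations at each step:
  (x²y) · x¹¹ = x³y
  (x³y) · y = x³

Answer: x³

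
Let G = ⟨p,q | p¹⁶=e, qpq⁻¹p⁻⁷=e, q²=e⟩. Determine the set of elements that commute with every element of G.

An element z ∈ Z(G) iff z commutes with every generator.
For example p⁸ is central: (p⁸)·p = p⁹ = p·(p⁸); (p⁸)·q = p⁸q = q·(p⁸).
Whereas p ∉ Z(G) since p·q = pq ≠ p⁷q = q·p.
Checking each of the 32 elements this way gives Z(G) = {e, p⁸}, of order 2.

Answer: {e, p⁸}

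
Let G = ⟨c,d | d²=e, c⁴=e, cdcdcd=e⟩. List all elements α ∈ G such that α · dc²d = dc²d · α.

⟨dc²d⟩ ⊆ C_G(dc²d) since powers of dc²d commute with dc²d; so |C_G(dc²d)| ≥ |⟨dc²d⟩| = 2.
By orbit–stabilizer, |C_G(dc²d)| = |G| / |conj. class of dc²d| = 24 / 3 = 8.
The 8 elements commuting with dc²d are {e, c², cdc, cdc³, c³dc, c³dc³, dc²d, c²dc²d}.

Answer: {e, c², cdc, cdc³, c³dc, c³dc³, dc²d, c²dc²d}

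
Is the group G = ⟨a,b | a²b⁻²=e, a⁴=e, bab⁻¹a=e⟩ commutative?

a·b = ab but b·a = ab⁻¹, so a·b ≠ b·a and G is not abelian.

Answer: No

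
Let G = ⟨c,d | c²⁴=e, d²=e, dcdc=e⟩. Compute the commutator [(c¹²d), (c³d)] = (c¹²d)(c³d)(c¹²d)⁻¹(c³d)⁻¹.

[(c¹²d), (c³d)] = (c¹²d)·(c³d)·(c¹²d)⁻¹·(c³d)⁻¹.
  (c¹²d) · (c³d) = c⁹
  (c⁹) · (c¹²d) = c²¹d
  (c²¹d) · (c³d) = c¹⁸

Answer: c¹⁸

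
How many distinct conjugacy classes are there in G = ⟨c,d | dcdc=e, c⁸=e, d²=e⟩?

The conjugacy classes (representative and size) are:
  [e] (size 1), [c] (size 2), [c⁶] (size 2), [c³] (size 2), [c⁴] (size 1), [d] (size 4), [c⁵d] (size 4).
Class equation: 1 + 2 + 2 + 2 + 1 + 4 + 4 = 16 = |G|. So G has 7 conjugacy classes.

Answer: 7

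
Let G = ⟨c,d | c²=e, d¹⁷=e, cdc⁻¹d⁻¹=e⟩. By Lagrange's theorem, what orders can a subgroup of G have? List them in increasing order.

|G| = 34 = 2 · 17. By Lagrange's theorem the order of any subgroup divides 34; the divisors of 34 are 1, 2, 17, 34.

Answer: 1, 2, 17, 34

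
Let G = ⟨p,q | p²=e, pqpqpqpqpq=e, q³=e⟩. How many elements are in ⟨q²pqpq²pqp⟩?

|⟨q²pqpq²pqp⟩| equals the order of q²pqpq²pqp. Compute successive powers until reaching e:
  (q²pqpq²pqp)¹ = q²pqpq²pqp, (q²pqpq²pqp)² = pq²pq, (q²pqpq²pqp)³ = q²pqp, (q²pqpq²pqp)⁴ = pq²pqpq²pq, (q²pqpq²pqp)⁵ = e.
The smallest positive k with (q²pqpq²pqp)ᵏ = e is 5, so |⟨q²pqpq²pqp⟩| = 5.

Answer: 5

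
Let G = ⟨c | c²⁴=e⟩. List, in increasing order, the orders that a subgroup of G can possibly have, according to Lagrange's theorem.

|G| = 24 = 2³ · 3. By Lagrange's theorem the order of any subgroup divides 24; the divisors of 24 are 1, 2, 3, 4, 6, 8, 12, 24.

Answer: 1, 2, 3, 4, 6, 8, 12, 24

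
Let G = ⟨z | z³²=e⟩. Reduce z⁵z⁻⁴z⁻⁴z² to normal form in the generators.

Multiply left to right, reducing at each step:
  (z⁵) · z⁻⁴ = z
  z · z⁻⁴ = z²⁹
  (z²⁹) · z² = z³¹

Answer: z³¹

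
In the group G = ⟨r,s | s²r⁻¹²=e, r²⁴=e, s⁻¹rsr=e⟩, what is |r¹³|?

Compute successive powers until reaching e:
  (r¹³)¹ = r¹³, (r¹³)² = r², (r¹³)³ = r¹⁵, (r¹³)⁴ = r⁴, (r¹³)⁵ = r¹⁷, (r¹³)⁶ = r⁶, (r¹³)⁷ = r¹⁹, (r¹³)⁸ = r⁸, (r¹³)⁹ = r²¹, (r¹³)¹⁰ = r¹⁰, (r¹³)¹¹ = r²³, (r¹³)¹² = r¹², (r¹³)¹³ = r, (r¹³)¹⁴ = r¹⁴, (r¹³)¹⁵ = r³, (r¹³)¹⁶ = r¹⁶, (r¹³)¹⁷ = r⁵, (r¹³)¹⁸ = r¹⁸, (r¹³)¹⁹ = r⁷, (r¹³)²⁰ = r²⁰, (r¹³)²¹ = r⁹, (r¹³)²² = r²², (r¹³)²³ = r¹¹, (r¹³)²⁴ = e.
The smallest positive k with (r¹³)ᵏ = e is 24.

Answer: 24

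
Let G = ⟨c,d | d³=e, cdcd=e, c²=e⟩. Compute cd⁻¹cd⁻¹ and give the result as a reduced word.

Multiply left to right, reducing at each step:
  c · d⁻¹ = cd²
  (cd²) · c = d
  d · d⁻¹ = e

Answer: e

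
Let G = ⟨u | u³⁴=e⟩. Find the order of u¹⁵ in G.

Compute successive powers until reaching e:
  (u¹⁵)¹ = u¹⁵, (u¹⁵)² = u³⁰, (u¹⁵)³ = u¹¹, (u¹⁵)⁴ = u²⁶, (u¹⁵)⁵ = u⁷, (u¹⁵)⁶ = u²², (u¹⁵)⁷ = u³, (u¹⁵)⁸ = u¹⁸, (u¹⁵)⁹ = u³³, (u¹⁵)¹⁰ = u¹⁴, (u¹⁵)¹¹ = u²⁹, (u¹⁵)¹² = u¹⁰, (u¹⁵)¹³ = u²⁵, (u¹⁵)¹⁴ = u⁶, (u¹⁵)¹⁵ = u²¹, (u¹⁵)¹⁶ = u², (u¹⁵)¹⁷ = u¹⁷, (u¹⁵)¹⁸ = u³², (u¹⁵)¹⁹ = u¹³, (u¹⁵)²⁰ = u²⁸, (u¹⁵)²¹ = u⁹, (u¹⁵)²² = u²⁴, (u¹⁵)²³ = u⁵, (u¹⁵)²⁴ = u²⁰, (u¹⁵)²⁵ = u, (u¹⁵)²⁶ = u¹⁶, (u¹⁵)²⁷ = u³¹, (u¹⁵)²⁸ = u¹², (u¹⁵)²⁹ = u²⁷, (u¹⁵)³⁰ = u⁸, (u¹⁵)³¹ = u²³, (u¹⁵)³² = u⁴, (u¹⁵)³³ = u¹⁹, (u¹⁵)³⁴ = e.
The smallest positive k with (u¹⁵)ᵏ = e is 34.

Answer: 34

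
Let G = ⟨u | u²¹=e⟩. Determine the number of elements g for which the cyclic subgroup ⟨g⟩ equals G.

G is cyclic of order 21. An element generates G iff its order is 21, and a cyclic group of order 21 has exactly φ(21) = 12 such elements.

Answer: 12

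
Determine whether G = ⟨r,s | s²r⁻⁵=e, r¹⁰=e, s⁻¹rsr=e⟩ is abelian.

r·s = rs but s·r = r⁴s⁻¹, so r·s ≠ s·r and G is not abelian.

Answer: No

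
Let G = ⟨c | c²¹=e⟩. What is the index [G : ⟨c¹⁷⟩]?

First find ord(c¹⁷) by computing successive powers:
  (c¹⁷)¹ = c¹⁷, (c¹⁷)² = c¹³, (c¹⁷)³ = c⁹, (c¹⁷)⁴ = c⁵, (c¹⁷)⁵ = c, (c¹⁷)⁶ = c¹⁸, (c¹⁷)⁷ = c¹⁴, (c¹⁷)⁸ = c¹⁰, (c¹⁷)⁹ = c⁶, (c¹⁷)¹⁰ = c², (c¹⁷)¹¹ = c¹⁹, (c¹⁷)¹² = c¹⁵, (c¹⁷)¹³ = c¹¹, (c¹⁷)¹⁴ = c⁷, (c¹⁷)¹⁵ = c³, (c¹⁷)¹⁶ = c²⁰, (c¹⁷)¹⁷ = c¹⁶, (c¹⁷)¹⁸ = c¹², (c¹⁷)¹⁹ = c⁸, (c¹⁷)²⁰ = c⁴, (c¹⁷)²¹ = e.
So |⟨c¹⁷⟩| = ord(c¹⁷) = 21. With |G| = 21, by Lagrange [G : ⟨c¹⁷⟩] = 21/21 = 1.

Answer: 1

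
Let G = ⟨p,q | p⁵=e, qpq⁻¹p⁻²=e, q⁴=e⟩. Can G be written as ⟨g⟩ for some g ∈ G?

Every cyclic group is abelian. But p·q = pq while q·p = p²q, so p·q ≠ q·p and G is not abelian. Hence G is not cyclic.

Answer: No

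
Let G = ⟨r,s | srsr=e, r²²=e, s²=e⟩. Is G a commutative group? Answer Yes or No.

r·s = rs but s·r = r²¹s, so r·s ≠ s·r and G is not abelian.

Answer: No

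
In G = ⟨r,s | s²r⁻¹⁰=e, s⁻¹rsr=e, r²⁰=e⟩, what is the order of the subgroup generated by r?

|⟨r⟩| equals the order of r. Compute successive powers until reaching e:
  r¹ = r, r² = r², r³ = r³, r⁴ = r⁴, r⁵ = r⁵, r⁶ = r⁶, r⁷ = r⁷, r⁸ = r⁸, r⁹ = r⁹, r¹⁰ = r¹⁰, r¹¹ = r¹¹, r¹² = r¹², r¹³ = r¹³, r¹⁴ = r¹⁴, r¹⁵ = r¹⁵, r¹⁶ = r¹⁶, r¹⁷ = r¹⁷, r¹⁸ = r¹⁸, r¹⁹ = r¹⁹, r²⁰ = e.
The smallest positive k with rᵏ = e is 20, so |⟨r⟩| = 20.

Answer: 20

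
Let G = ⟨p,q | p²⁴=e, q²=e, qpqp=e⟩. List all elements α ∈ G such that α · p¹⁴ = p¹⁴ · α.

⟨p¹⁴⟩ ⊆ C_G(p¹⁴) since powers of p¹⁴ commute with p¹⁴; so |C_G(p¹⁴)| ≥ |⟨p¹⁴⟩| = 12.
By orbit–stabilizer, |C_G(p¹⁴)| = |G| / |conj. class of p¹⁴| = 48 / 2 = 24.
The 24 elements commuting with p¹⁴ are {e, p, p², p³, p⁴, p⁵, p⁶, p⁷, p⁸, p⁹, p¹⁰, p¹¹, p¹², p¹³, p¹⁴, p¹⁵, p¹⁶, p¹⁷, p¹⁸, p¹⁹, p²⁰, p²¹, p²², p²³}.

Answer: {e, p, p², p³, p⁴, p⁵, p⁶, p⁷, p⁸, p⁹, p¹⁰, p¹¹, p¹², p¹³, p¹⁴, p¹⁵, p¹⁶, p¹⁷, p¹⁸, p¹⁹, p²⁰, p²¹, p²², p²³}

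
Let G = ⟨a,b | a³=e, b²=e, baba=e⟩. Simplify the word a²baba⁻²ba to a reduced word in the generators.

Multiply left to right, reducing at each step:
  (a²) · b = a²b
  (a²b) · a = ab
  (ab) · b = a
  a · a⁻² = a²
  (a²) · b = a²b
  (a²b) · a = ab

Answer: ab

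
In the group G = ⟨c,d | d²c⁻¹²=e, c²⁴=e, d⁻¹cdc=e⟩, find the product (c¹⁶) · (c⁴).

Compute (c¹⁶) · (c⁴) by multiplying left to right and reducing via the relations at each step:
  (c¹⁶) · c⁴ = c²⁰

Answer: c²⁰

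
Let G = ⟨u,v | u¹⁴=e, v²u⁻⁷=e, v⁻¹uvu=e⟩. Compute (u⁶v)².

Compute successive powers of (u⁶v), reducing at each step:
  (u⁶v)²: (u⁶v) · u⁶ = v;   v · v = u⁷

Answer: u⁷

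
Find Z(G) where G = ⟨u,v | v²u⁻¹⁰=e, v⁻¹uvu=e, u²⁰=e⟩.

An element z ∈ Z(G) iff z commutes with every generator.
For example u¹⁰ is central: (u¹⁰)·u = u¹¹ = u·(u¹⁰); (u¹⁰)·v = v⁻¹ = v·(u¹⁰).
Whereas u ∉ Z(G) since u·v = uv ≠ u⁹v⁻¹ = v·u.
Checking each of the 40 elements this way gives Z(G) = {e, u¹⁰}, of order 2.

Answer: {e, u¹⁰}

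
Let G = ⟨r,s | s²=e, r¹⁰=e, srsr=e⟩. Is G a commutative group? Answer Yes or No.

r·s = rs but s·r = r⁹s, so r·s ≠ s·r and G is not abelian.

Answer: No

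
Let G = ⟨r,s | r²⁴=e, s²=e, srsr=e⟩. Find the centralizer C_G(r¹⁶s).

⟨r¹⁶s⟩ ⊆ C_G(r¹⁶s) since powers of r¹⁶s commute with r¹⁶s; so |C_G(r¹⁶s)| ≥ |⟨r¹⁶s⟩| = 2.
By orbit–stabilizer, |C_G(r¹⁶s)| = |G| / |conj. class of r¹⁶s| = 48 / 12 = 4.
The 4 elements commuting with r¹⁶s are {e, r¹², r⁴s, r¹⁶s}.

Answer: {e, r¹², r⁴s, r¹⁶s}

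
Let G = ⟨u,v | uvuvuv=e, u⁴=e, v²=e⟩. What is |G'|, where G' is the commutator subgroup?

G' = [G, G] is generated by all commutators. The generator-pair commutators are: [u, v] = u²vu.
The subgroup they normally generate is {e, u², uv, vu³, u²vu, u³v, u²vu³, vu, uvu², vu²v, u²vu²v, u³vu²}, of order 12.
Check: |G/G'| = 24/12 = 2 is the order of the abelianisation.

Answer: 12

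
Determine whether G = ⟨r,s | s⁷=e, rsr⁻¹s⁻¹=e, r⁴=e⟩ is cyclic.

|G| = 28. The element rs has order 28 (its powers give 28 distinct elements), so ⟨rs⟩ = G and G is cyclic.

Answer: Yes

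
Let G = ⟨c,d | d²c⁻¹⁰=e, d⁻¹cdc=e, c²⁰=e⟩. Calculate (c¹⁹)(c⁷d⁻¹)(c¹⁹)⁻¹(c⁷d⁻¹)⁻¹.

[(c¹⁹), (c⁷d⁻¹)] = (c¹⁹)·(c⁷d⁻¹)·(c¹⁹)⁻¹·(c⁷d⁻¹)⁻¹.
  (c¹⁹) · (c⁷d⁻¹) = c⁶d⁻¹
  (c⁶d⁻¹) · c = c⁵d⁻¹
  (c⁵d⁻¹) · (c⁷d) = c¹⁸

Answer: c¹⁸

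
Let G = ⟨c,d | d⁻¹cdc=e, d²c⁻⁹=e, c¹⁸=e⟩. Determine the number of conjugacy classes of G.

The conjugacy classes (representative and size) are:
  [e] (size 1), [c¹⁷] (size 2), [c¹⁶] (size 2), [c³] (size 2), [c¹⁴] (size 2), [c¹³] (size 2), [c¹²] (size 2), [c¹¹] (size 2), [c¹⁰] (size 2), [c⁹] (size 1), [c⁸d] (size 9), [cd] (size 9).
Class equation: 1 + 2 + 2 + 2 + 2 + 2 + 2 + 2 + 2 + 1 + 9 + 9 = 36 = |G|. So G has 12 conjugacy classes.

Answer: 12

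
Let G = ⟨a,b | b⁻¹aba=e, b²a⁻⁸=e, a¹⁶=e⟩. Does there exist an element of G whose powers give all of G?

Every cyclic group is abelian. But a·b = ab while b·a = a⁷b⁻¹, so a·b ≠ b·a and G is not abelian. Hence G is not cyclic.

Answer: No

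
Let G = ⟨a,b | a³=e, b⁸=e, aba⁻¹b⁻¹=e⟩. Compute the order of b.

Compute successive powers until reaching e:
  b¹ = b, b² = b², b³ = b³, b⁴ = b⁴, b⁵ = b⁵, b⁶ = b⁶, b⁷ = b⁷, b⁸ = e.
The smallest positive k with bᵏ = e is 8.

Answer: 8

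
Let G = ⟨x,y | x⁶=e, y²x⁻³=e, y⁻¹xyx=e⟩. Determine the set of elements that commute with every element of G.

An element z ∈ Z(G) iff z commutes with every generator.
For example x³ is central: (x³)·x = x⁴ = x·(x³); (x³)·y = y⁻¹ = y·(x³).
Whereas x ∉ Z(G) since x·y = xy ≠ x²y⁻¹ = y·x.
Checking each of the 12 elements this way gives Z(G) = {e, x³}, of order 2.

Answer: {e, x³}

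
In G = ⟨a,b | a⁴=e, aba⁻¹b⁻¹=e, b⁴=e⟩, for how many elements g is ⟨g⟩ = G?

⟨g⟩ = G would require ord(g) = |G| = 16, but the maximum element order in G is 4 < 16. So G is not cyclic and no single element generates it: the count is 0.

Answer: 0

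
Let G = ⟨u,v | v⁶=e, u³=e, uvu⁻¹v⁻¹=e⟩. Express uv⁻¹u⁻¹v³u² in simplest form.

Multiply left to right, reducing at each step:
  u · v⁻¹ = uv⁵
  (uv⁵) · u⁻¹ = v⁵
  (v⁵) · v³ = v²
  (v²) · u² = u²v²

Answer: u²v²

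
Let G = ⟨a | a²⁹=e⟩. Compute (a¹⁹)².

Compute successive powers of (a¹⁹), reducing at each step:
  (a¹⁹)²: (a¹⁹) · a¹⁹ = a⁹

Answer: a⁹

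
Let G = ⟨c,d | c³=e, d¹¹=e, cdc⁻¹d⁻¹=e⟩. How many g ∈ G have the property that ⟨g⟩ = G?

G is cyclic of order 33. An element generates G iff its order is 33, and a cyclic group of order 33 has exactly φ(33) = 20 such elements.

Answer: 20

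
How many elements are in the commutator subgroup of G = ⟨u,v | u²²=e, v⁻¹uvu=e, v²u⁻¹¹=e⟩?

G' = [G, G] is generated by all commutators. The generator-pair commutators are: [u, v] = u².
The subgroup they normally generate is {e, u², u⁴, u⁶, u⁸, u¹⁰, u¹², u¹⁴, u¹⁶, u¹⁸, u²⁰}, of order 11.
Check: |G/G'| = 44/11 = 4 is the order of the abelianisation.

Answer: 11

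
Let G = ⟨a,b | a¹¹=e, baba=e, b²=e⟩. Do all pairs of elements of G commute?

a·b = ab but b·a = a¹⁰b, so a·b ≠ b·a and G is not abelian.

Answer: No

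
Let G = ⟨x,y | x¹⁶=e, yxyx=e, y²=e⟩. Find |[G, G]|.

G' = [G, G] is generated by all commutators. The generator-pair commutators are: [x, y] = x².
The subgroup they normally generate is {e, x², x⁴, x⁶, x⁸, x¹⁰, x¹², x¹⁴}, of order 8.
Check: |G/G'| = 32/8 = 4 is the order of the abelianisation.

Answer: 8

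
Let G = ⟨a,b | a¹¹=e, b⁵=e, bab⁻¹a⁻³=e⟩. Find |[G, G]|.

G' = [G, G] is generated by all commutators. The generator-pair commutators are: [a, b] = a⁹.
The subgroup they normally generate is {e, a, a², a³, a⁴, a⁵, a⁶, a⁷, a⁸, a⁹, a¹⁰}, of order 11.
Check: |G/G'| = 55/11 = 5 is the order of the abelianisation.

Answer: 11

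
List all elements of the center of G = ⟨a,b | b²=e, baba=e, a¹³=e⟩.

An element z ∈ Z(G) iff z commutes with every generator.
For example e is central: e·a = a = a·e; e·b = b = b·e.
Whereas a ∉ Z(G) since a·b = ab ≠ a¹²b = b·a.
Checking each of the 26 elements this way gives Z(G) = {e}, of order 1.

Answer: {e}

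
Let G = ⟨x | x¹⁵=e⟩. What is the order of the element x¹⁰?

Compute successive powers until reaching e:
  (x¹⁰)¹ = x¹⁰, (x¹⁰)² = x⁵, (x¹⁰)³ = e.
The smallest positive k with (x¹⁰)ᵏ = e is 3.

Answer: 3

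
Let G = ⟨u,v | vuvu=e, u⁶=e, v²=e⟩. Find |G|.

Enumerate words in the generators, reducing via the relations: the distinct elements are
  {e, u, v, uv, u², u³, u⁴, u⁵, u²v, u³v, u⁴v, u⁵v}.
No further products give new elements, so |G| = 12.

Answer: 12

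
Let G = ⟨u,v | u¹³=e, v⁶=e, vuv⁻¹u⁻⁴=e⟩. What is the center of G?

An element z ∈ Z(G) iff z commutes with every generator.
For example e is central: e·u = u = u·e; e·v = v = v·e.
Whereas u ∉ Z(G) since u·v = uv ≠ u⁴v = v·u.
Checking each of the 78 elements this way gives Z(G) = {e}, of order 1.

Answer: {e}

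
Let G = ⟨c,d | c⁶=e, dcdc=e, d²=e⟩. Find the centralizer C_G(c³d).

⟨c³d⟩ ⊆ C_G(c³d) since powers of c³d commute with c³d; so |C_G(c³d)| ≥ |⟨c³d⟩| = 2.
By orbit–stabilizer, |C_G(c³d)| = |G| / |conj. class of c³d| = 12 / 3 = 4.
The 4 elements commuting with c³d are {e, c³, d, c³d}.

Answer: {e, c³, d, c³d}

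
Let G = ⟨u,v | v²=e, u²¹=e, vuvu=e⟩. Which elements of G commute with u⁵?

⟨u⁵⟩ ⊆ C_G(u⁵) since powers of u⁵ commute with u⁵; so |C_G(u⁵)| ≥ |⟨u⁵⟩| = 21.
By orbit–stabilizer, |C_G(u⁵)| = |G| / |conj. class of u⁵| = 42 / 2 = 21.
The 21 elements commuting with u⁵ are {e, u, u², u³, u⁴, u⁵, u⁶, u⁷, u⁸, u⁹, u¹⁰, u¹¹, u¹², u¹³, u¹⁴, u¹⁵, u¹⁶, u¹⁷, u¹⁸, u¹⁹, u²⁰}.

Answer: {e, u, u², u³, u⁴, u⁵, u⁶, u⁷, u⁸, u⁹, u¹⁰, u¹¹, u¹², u¹³, u¹⁴, u¹⁵, u¹⁶, u¹⁷, u¹⁸, u¹⁹, u²⁰}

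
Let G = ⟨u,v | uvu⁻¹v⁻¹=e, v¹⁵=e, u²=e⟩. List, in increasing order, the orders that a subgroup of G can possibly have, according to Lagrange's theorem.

|G| = 30 = 2 · 3 · 5. By Lagrange's theorem the order of any subgroup divides 30; the divisors of 30 are 1, 2, 3, 5, 6, 10, 15, 30.

Answer: 1, 2, 3, 5, 6, 10, 15, 30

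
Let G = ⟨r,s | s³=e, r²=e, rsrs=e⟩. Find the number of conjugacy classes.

The conjugacy classes (representative and size) are:
  [e] (size 1), [rs²] (size 3), [s²] (size 2).
Class equation: 1 + 3 + 2 = 6 = |G|. So G has 3 conjugacy classes.

Answer: 3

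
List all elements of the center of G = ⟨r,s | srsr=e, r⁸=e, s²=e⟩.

An element z ∈ Z(G) iff z commutes with every generator.
For example r⁴ is central: (r⁴)·r = r⁵ = r·(r⁴); (r⁴)·s = r⁴s = s·(r⁴).
Whereas r ∉ Z(G) since r·s = rs ≠ r⁷s = s·r.
Checking each of the 16 elements this way gives Z(G) = {e, r⁴}, of order 2.

Answer: {e, r⁴}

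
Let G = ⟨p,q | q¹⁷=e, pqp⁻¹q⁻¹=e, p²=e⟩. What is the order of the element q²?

Compute successive powers until reaching e:
  (q²)¹ = q², (q²)² = q⁴, (q²)³ = q⁶, (q²)⁴ = q⁸, (q²)⁵ = q¹⁰, (q²)⁶ = q¹², (q²)⁷ = q¹⁴, (q²)⁸ = q¹⁶, (q²)⁹ = q, (q²)¹⁰ = q³, (q²)¹¹ = q⁵, (q²)¹² = q⁷, (q²)¹³ = q⁹, (q²)¹⁴ = q¹¹, (q²)¹⁵ = q¹³, (q²)¹⁶ = q¹⁵, (q²)¹⁷ = e.
The smallest positive k with (q²)ᵏ = e is 17.

Answer: 17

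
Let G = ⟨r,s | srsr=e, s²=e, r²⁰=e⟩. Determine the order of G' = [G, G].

G' = [G, G] is generated by all commutators. The generator-pair commutators are: [r, s] = r².
The subgroup they normally generate is {e, r², r⁴, r⁶, r⁸, r¹⁰, r¹², r¹⁴, r¹⁶, r¹⁸}, of order 10.
Check: |G/G'| = 40/10 = 4 is the order of the abelianisation.

Answer: 10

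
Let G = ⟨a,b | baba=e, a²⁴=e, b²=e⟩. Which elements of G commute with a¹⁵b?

⟨a¹⁵b⟩ ⊆ C_G(a¹⁵b) since powers of a¹⁵b commute with a¹⁵b; so |C_G(a¹⁵b)| ≥ |⟨a¹⁵b⟩| = 2.
By orbit–stabilizer, |C_G(a¹⁵b)| = |G| / |conj. class of a¹⁵b| = 48 / 12 = 4.
The 4 elements commuting with a¹⁵b are {e, a¹², a³b, a¹⁵b}.

Answer: {e, a¹², a³b, a¹⁵b}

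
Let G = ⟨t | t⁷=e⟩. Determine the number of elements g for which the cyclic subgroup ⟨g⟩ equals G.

G is cyclic of order 7. An element generates G iff its order is 7, and a cyclic group of order 7 has exactly φ(7) = 6 such elements.

Answer: 6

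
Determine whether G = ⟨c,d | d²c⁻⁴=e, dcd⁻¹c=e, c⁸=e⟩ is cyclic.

Every cyclic group is abelian. But c·d = cd while d·c = c³d⁻¹, so c·d ≠ d·c and G is not abelian. Hence G is not cyclic.

Answer: No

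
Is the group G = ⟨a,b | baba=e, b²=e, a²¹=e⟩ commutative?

a·b = ab but b·a = a²⁰b, so a·b ≠ b·a and G is not abelian.

Answer: No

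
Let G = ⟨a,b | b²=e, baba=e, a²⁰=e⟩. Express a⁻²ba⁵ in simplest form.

Multiply left to right, reducing at each step:
  (a¹⁸) · b = a¹⁸b
  (a¹⁸b) · a⁵ = a¹³b

Answer: a¹³b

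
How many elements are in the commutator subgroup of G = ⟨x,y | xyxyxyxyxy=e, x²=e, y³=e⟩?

G' = [G, G] is generated by all commutators. The generator-pair commutators are: [x, y] = xyxy².
The subgroup they normally generate is {e, x, y, y², xy, xyx, xyxy, xyxyx, y²xy²x, y²xy², y²x, xy², yx, yxy, yxyx, xy²xy²x, xy²xy², xy²x, y²xy, y²xyx, y²xyxy, yxy²xy², yxy²x, yxy², xyxy², xy²xy, xy²xyx, xy²xyxy, xyxy²xy², xyxy²x, y²xy²xy, xyxy²xy, xyxy²xyx, xyxy²xyxy, y²xy²xyxy², y²xy²xyx, y²xy²xyxy, y²xyxy²xy², y²xyxy²x, y²xyxy², yxyxy², yxy²xy, yxy²xyx, yxy²xyxy, yxyxy²xy², yxyxy²x, yxyxy²xy, xy²xyxy²xy², xy²xyxy²x, xy²xyxy², y²xyxy²xy, y²xyxy²xyx, yxy²xyxy²x, yxy²xyxy², xy²xyxy²xy, xy²xyxy²xyx, xyxy²xyxy²x, xyxy²xyxy², xyxy²xyxy²xy, yxy²xyxy²xy}, of order 60.
Check: |G/G'| = 60/60 = 1 is the order of the abelianisation.

Answer: 60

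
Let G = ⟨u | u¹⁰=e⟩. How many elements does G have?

G is generated by a single element, so G is cyclic. The relator gives u¹⁰ = e and no smaller power is forced to be e, so the 10 powers {e, u, u², u³, u⁴, u⁵, u⁶, u⁷, u⁸, u⁹} are distinct. Hence |G| = 10.

Answer: 10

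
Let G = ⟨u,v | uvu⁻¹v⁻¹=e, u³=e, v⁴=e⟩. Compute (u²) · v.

Compute (u²) · v by multiplying left to right and reducing via the relations at each step:
  (u²) · v = u²v

Answer: u²v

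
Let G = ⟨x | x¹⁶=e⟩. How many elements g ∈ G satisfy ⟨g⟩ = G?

G is cyclic of order 16. An element generates G iff its order is 16, and a cyclic group of order 16 has exactly φ(16) = 8 such elements.

Answer: 8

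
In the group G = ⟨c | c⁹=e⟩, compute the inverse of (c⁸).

The order of (c⁸) is 9 (smallest k with (c⁸)ᵏ = e), so (c⁸)⁻¹ = (c⁸)⁸ = c.
Check: (c⁸) · c → (c⁸) · c = e, giving e as required.

Answer: c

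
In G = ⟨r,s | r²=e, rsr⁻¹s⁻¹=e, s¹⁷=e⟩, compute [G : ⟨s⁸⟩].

First find ord(s⁸) by computing successive powers:
  (s⁸)¹ = s⁸, (s⁸)² = s¹⁶, (s⁸)³ = s⁷, (s⁸)⁴ = s¹⁵, (s⁸)⁵ = s⁶, (s⁸)⁶ = s¹⁴, (s⁸)⁷ = s⁵, (s⁸)⁸ = s¹³, (s⁸)⁹ = s⁴, (s⁸)¹⁰ = s¹², (s⁸)¹¹ = s³, (s⁸)¹² = s¹¹, (s⁸)¹³ = s², (s⁸)¹⁴ = s¹⁰, (s⁸)¹⁵ = s, (s⁸)¹⁶ = s⁹, (s⁸)¹⁷ = e.
So |⟨s⁸⟩| = ord(s⁸) = 17. With |G| = 34, by Lagrange [G : ⟨s⁸⟩] = 34/17 = 2.

Answer: 2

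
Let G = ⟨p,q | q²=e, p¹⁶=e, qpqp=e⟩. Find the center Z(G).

An element z ∈ Z(G) iff z commutes with every generator.
For example p⁸ is central: (p⁸)·p = p⁹ = p·(p⁸); (p⁸)·q = p⁸q = q·(p⁸).
Whereas p ∉ Z(G) since p·q = pq ≠ p¹⁵q = q·p.
Checking each of the 32 elements this way gives Z(G) = {e, p⁸}, of order 2.

Answer: {e, p⁸}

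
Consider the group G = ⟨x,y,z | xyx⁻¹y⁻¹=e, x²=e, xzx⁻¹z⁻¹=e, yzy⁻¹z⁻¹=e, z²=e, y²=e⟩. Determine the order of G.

Enumerate words in the generators, reducing via the relations: the distinct elements are
  {e, x, y, z, xy, xz, yz, xyz}.
No further products give new elements, so |G| = 8.

Answer: 8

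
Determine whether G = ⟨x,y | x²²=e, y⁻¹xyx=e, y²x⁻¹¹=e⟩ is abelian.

x·y = xy but y·x = x¹⁰y⁻¹, so x·y ≠ y·x and G is not abelian.

Answer: No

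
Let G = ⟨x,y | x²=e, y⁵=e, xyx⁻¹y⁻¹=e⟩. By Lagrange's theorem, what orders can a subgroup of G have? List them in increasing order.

|G| = 10 = 2 · 5. By Lagrange's theorem the order of any subgroup divides 10; the divisors of 10 are 1, 2, 5, 10.

Answer: 1, 2, 5, 10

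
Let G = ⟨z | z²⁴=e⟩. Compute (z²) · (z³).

Compute (z²) · (z³) by multiplying left to right and reducing via the relations at each step:
  (z²) · z³ = z⁵

Answer: z⁵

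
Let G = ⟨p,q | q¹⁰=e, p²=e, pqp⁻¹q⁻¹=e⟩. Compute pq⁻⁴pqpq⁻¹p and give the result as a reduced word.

Multiply left to right, reducing at each step:
  p · q⁻⁴ = pq⁶
  (pq⁶) · p = q⁶
  (q⁶) · q = q⁷
  (q⁷) · p = pq⁷
  (pq⁷) · q⁻¹ = pq⁶
  (pq⁶) · p = q⁶

Answer: q⁶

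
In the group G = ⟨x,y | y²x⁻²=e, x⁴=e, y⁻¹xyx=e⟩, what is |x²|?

Compute successive powers until reaching e:
  (x²)¹ = x², (x²)² = e.
The smallest positive k with (x²)ᵏ = e is 2.

Answer: 2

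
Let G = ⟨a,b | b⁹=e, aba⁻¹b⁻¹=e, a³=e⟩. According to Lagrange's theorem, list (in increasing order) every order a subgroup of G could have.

|G| = 27 = 3³. By Lagrange's theorem the order of any subgroup divides 27; the divisors of 27 are 1, 3, 9, 27.

Answer: 1, 3, 9, 27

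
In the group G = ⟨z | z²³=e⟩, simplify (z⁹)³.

Compute successive powers of (z⁹), reducing at each step:
  (z⁹)²: (z⁹) · z⁹ = z¹⁸
  (z⁹)³: (z¹⁸) · z⁹ = z⁴

Answer: z⁴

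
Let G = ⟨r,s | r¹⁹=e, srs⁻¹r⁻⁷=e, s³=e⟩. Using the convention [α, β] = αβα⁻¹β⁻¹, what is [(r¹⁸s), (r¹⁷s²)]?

[(r¹⁸s), (r¹⁷s²)] = (r¹⁸s)·(r¹⁷s²)·(r¹⁸s)⁻¹·(r¹⁷s²)⁻¹.
  (r¹⁸s) · (r¹⁷s²) = r⁴
  (r⁴) · (r¹¹s²) = r¹⁵s²
  (r¹⁵s²) · (r¹⁴s) = r¹⁷

Answer: r¹⁷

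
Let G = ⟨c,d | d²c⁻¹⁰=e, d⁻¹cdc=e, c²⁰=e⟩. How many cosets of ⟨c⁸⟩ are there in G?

First find ord(c⁸) by computing successive powers:
  (c⁸)¹ = c⁸, (c⁸)² = c¹⁶, (c⁸)³ = c⁴, (c⁸)⁴ = c¹², (c⁸)⁵ = e.
So |⟨c⁸⟩| = ord(c⁸) = 5. With |G| = 40, by Lagrange [G : ⟨c⁸⟩] = 40/5 = 8.

Answer: 8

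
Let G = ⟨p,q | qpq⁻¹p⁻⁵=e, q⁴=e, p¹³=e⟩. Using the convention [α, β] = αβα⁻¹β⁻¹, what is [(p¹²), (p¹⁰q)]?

[(p¹²), (p¹⁰q)] = (p¹²)·(p¹⁰q)·(p¹²)⁻¹·(p¹⁰q)⁻¹.
  (p¹²) · (p¹⁰q) = p⁹q
  (p⁹q) · p = pq
  (pq) · (p¹¹q³) = p⁴

Answer: p⁴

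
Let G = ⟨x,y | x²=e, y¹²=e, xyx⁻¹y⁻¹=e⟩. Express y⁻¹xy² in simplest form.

Multiply left to right, reducing at each step:
  (y¹¹) · x = xy¹¹
  (xy¹¹) · y² = xy

Answer: xy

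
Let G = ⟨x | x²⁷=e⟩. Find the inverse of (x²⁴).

The order of (x²⁴) is 9 (smallest k with (x²⁴)ᵏ = e), so (x²⁴)⁻¹ = (x²⁴)⁸ = x³.
Check: (x²⁴) · (x³) → (x²⁴) · x³ = e, giving e as required.

Answer: x³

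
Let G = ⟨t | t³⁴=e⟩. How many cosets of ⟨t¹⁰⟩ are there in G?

First find ord(t¹⁰) by computing successive powers:
  (t¹⁰)¹ = t¹⁰, (t¹⁰)² = t²⁰, (t¹⁰)³ = t³⁰, (t¹⁰)⁴ = t⁶, (t¹⁰)⁵ = t¹⁶, (t¹⁰)⁶ = t²⁶, (t¹⁰)⁷ = t², (t¹⁰)⁸ = t¹², (t¹⁰)⁹ = t²², (t¹⁰)¹⁰ = t³², (t¹⁰)¹¹ = t⁸, (t¹⁰)¹² = t¹⁸, (t¹⁰)¹³ = t²⁸, (t¹⁰)¹⁴ = t⁴, (t¹⁰)¹⁵ = t¹⁴, (t¹⁰)¹⁶ = t²⁴, (t¹⁰)¹⁷ = e.
So |⟨t¹⁰⟩| = ord(t¹⁰) = 17. With |G| = 34, by Lagrange [G : ⟨t¹⁰⟩] = 34/17 = 2.

Answer: 2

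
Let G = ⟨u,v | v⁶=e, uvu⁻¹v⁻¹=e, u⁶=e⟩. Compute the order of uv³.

Compute successive powers until reaching e:
  (uv³)¹ = uv³, (uv³)² = u², (uv³)³ = u³v³, (uv³)⁴ = u⁴, (uv³)⁵ = u⁵v³, (uv³)⁶ = e.
The smallest positive k with (uv³)ᵏ = e is 6.

Answer: 6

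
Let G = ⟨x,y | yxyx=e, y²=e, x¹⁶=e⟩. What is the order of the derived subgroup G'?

G' = [G, G] is generated by all commutators. The generator-pair commutators are: [x, y] = x².
The subgroup they normally generate is {e, x², x⁴, x⁶, x⁸, x¹⁰, x¹², x¹⁴}, of order 8.
Check: |G/G'| = 32/8 = 4 is the order of the abelianisation.

Answer: 8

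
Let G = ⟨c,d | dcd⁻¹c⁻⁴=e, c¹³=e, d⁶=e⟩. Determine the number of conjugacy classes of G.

The conjugacy classes (representative and size) are:
  [e] (size 1), [c⁴] (size 6), [c¹¹] (size 6), [c⁷d] (size 13), [c⁸d²] (size 13), [c¹²d³] (size 13), [c⁵d⁴] (size 13), [c¹¹d⁵] (size 13).
Class equation: 1 + 6 + 6 + 13 + 13 + 13 + 13 + 13 = 78 = |G|. So G has 8 conjugacy classes.

Answer: 8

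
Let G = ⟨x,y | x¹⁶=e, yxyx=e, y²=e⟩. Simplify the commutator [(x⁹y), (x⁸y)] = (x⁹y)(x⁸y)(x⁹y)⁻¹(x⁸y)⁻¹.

[(x⁹y), (x⁸y)] = (x⁹y)·(x⁸y)·(x⁹y)⁻¹·(x⁸y)⁻¹.
  (x⁹y) · (x⁸y) = x
  x · (x⁹y) = x¹⁰y
  (x¹⁰y) · (x⁸y) = x²

Answer: x²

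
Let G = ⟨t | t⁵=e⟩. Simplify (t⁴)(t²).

Compute (t⁴) · (t²) by multiplying left to right and reducing via the relations at each step:
  (t⁴) · t² = t

Answer: t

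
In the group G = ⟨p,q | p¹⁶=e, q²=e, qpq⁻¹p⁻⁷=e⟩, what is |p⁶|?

Compute successive powers until reaching e:
  (p⁶)¹ = p⁶, (p⁶)² = p¹², (p⁶)³ = p², (p⁶)⁴ = p⁸, (p⁶)⁵ = p¹⁴, (p⁶)⁶ = p⁴, (p⁶)⁷ = p¹⁰, (p⁶)⁸ = e.
The smallest positive k with (p⁶)ᵏ = e is 8.

Answer: 8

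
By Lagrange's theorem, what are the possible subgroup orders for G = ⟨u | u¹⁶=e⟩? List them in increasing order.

|G| = 16 = 2⁴. By Lagrange's theorem the order of any subgroup divides 16; the divisors of 16 are 1, 2, 4, 8, 16.

Answer: 1, 2, 4, 8, 16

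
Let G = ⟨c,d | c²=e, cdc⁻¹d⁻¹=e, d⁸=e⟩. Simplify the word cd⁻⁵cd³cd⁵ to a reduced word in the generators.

Multiply left to right, reducing at each step:
  c · d⁻⁵ = cd³
  (cd³) · c = d³
  (d³) · d³ = d⁶
  (d⁶) · c = cd⁶
  (cd⁶) · d⁵ = cd³

Answer: cd³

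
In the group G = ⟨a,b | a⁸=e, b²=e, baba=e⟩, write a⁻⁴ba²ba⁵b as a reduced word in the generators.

Multiply left to right, reducing at each step:
  (a⁴) · b = a⁴b
  (a⁴b) · a² = a²b
  (a²b) · b = a²
  (a²) · a⁵ = a⁷
  (a⁷) · b = a⁷b

Answer: a⁷b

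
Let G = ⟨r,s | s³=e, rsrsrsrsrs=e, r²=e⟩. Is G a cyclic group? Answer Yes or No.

Every cyclic group is abelian. But r·s = rs while s·r = sr, so r·s ≠ s·r and G is not abelian. Hence G is not cyclic.

Answer: No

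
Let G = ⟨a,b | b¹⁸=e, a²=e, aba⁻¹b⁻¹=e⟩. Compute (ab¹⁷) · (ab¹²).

Compute (ab¹⁷) · (ab¹²) by multiplying left to right and reducing via the relations at each step:
  (ab¹⁷) · a = b¹⁷
  (b¹⁷) · b¹² = b¹¹

Answer: b¹¹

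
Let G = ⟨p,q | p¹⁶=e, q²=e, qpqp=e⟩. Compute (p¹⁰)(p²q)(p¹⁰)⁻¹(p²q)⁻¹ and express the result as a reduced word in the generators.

[(p¹⁰), (p²q)] = (p¹⁰)·(p²q)·(p¹⁰)⁻¹·(p²q)⁻¹.
  (p¹⁰) · (p²q) = p¹²q
  (p¹²q) · (p⁶) = p⁶q
  (p⁶q) · (p²q) = p⁴

Answer: p⁴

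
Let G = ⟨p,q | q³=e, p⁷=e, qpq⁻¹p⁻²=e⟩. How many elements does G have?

Enumerate words in the generators, reducing via the relations: the distinct elements are
  {e, p, q, pq, p², p³, p⁴, p⁵, p⁶, q², pq², p²q, p³q, p⁴q, p⁵q, p⁶q, p²q², p³q², p⁴q², p⁵q², p⁶q²}.
No further products give new elements, so |G| = 21.

Answer: 21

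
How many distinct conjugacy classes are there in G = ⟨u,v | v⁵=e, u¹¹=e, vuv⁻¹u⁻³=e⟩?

The conjugacy classes (representative and size) are:
  [e] (size 1), [u³] (size 5), [u⁶] (size 5), [u⁷v] (size 11), [u⁹v²] (size 11), [u⁷v³] (size 11), [u⁷v⁴] (size 11).
Class equation: 1 + 5 + 5 + 11 + 11 + 11 + 11 = 55 = |G|. So G has 7 conjugacy classes.

Answer: 7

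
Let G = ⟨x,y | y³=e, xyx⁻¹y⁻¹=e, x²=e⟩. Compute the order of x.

Compute successive powers until reaching e:
  x¹ = x, x² = e.
The smallest positive k with xᵏ = e is 2.

Answer: 2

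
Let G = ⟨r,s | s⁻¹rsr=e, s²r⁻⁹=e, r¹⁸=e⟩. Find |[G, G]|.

G' = [G, G] is generated by all commutators. The generator-pair commutators are: [r, s] = r².
The subgroup they normally generate is {e, r², r⁴, r⁶, r⁸, r¹⁰, r¹², r¹⁴, r¹⁶}, of order 9.
Check: |G/G'| = 36/9 = 4 is the order of the abelianisation.

Answer: 9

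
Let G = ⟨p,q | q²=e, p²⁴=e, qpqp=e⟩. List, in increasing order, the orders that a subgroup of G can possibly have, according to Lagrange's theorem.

|G| = 48 = 2⁴ · 3. By Lagrange's theorem the order of any subgroup divides 48; the divisors of 48 are 1, 2, 3, 4, 6, 8, 12, 16, 24, 48.

Answer: 1, 2, 3, 4, 6, 8, 12, 16, 24, 48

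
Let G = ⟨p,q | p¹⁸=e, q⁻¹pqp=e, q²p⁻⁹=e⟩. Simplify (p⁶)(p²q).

Compute (p⁶) · (p²q) by multiplying left to right and reducing via the relations at each step:
  (p⁶) · p² = p⁸
  (p⁸) · q = p⁸q

Answer: p⁸q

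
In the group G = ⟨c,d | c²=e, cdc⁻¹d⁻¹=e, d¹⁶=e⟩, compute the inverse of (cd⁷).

The order of (cd⁷) is 16 (smallest k with (cd⁷)ᵏ = e), so (cd⁷)⁻¹ = (cd⁷)¹⁵ = cd⁹.
Check: (cd⁷) · (cd⁹) → (cd⁷) · c = d⁷;   (d⁷) · d⁹ = e, giving e as required.

Answer: cd⁹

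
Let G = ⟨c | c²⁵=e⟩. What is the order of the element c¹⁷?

Compute successive powers until reaching e:
  (c¹⁷)¹ = c¹⁷, (c¹⁷)² = c⁹, (c¹⁷)³ = c, (c¹⁷)⁴ = c¹⁸, (c¹⁷)⁵ = c¹⁰, (c¹⁷)⁶ = c², (c¹⁷)⁷ = c¹⁹, (c¹⁷)⁸ = c¹¹, (c¹⁷)⁹ = c³, (c¹⁷)¹⁰ = c²⁰, (c¹⁷)¹¹ = c¹², (c¹⁷)¹² = c⁴, (c¹⁷)¹³ = c²¹, (c¹⁷)¹⁴ = c¹³, (c¹⁷)¹⁵ = c⁵, (c¹⁷)¹⁶ = c²², (c¹⁷)¹⁷ = c¹⁴, (c¹⁷)¹⁸ = c⁶, (c¹⁷)¹⁹ = c²³, (c¹⁷)²⁰ = c¹⁵, (c¹⁷)²¹ = c⁷, (c¹⁷)²² = c²⁴, (c¹⁷)²³ = c¹⁶, (c¹⁷)²⁴ = c⁸, (c¹⁷)²⁵ = e.
The smallest positive k with (c¹⁷)ᵏ = e is 25.

Answer: 25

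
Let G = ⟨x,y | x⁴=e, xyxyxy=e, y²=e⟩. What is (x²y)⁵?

Compute successive powers of (x²y), reducing at each step:
  (x²y)²: (x²y) · x² = x²yx²;   (x²yx²) · y = x²yx²y
  (x²y)³: (x²yx²y) · x² = yx²y;   (yx²y) · y = yx²
  (x²y)⁴: (yx²) · x² = y;   y · y = e
  (x²y)⁵: e · x² = x²;   (x²) · y = x²y

Answer: x²y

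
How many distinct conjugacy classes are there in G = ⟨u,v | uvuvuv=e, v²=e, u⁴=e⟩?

The conjugacy classes (representative and size) are:
  [e] (size 1), [u³] (size 6), [u²vu²v] (size 3), [uvu³] (size 6), [vu³] (size 8).
Class equation: 1 + 6 + 3 + 6 + 8 = 24 = |G|. So G has 5 conjugacy classes.

Answer: 5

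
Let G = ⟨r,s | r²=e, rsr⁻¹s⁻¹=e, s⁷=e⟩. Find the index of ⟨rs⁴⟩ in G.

First find ord(rs⁴) by computing successive powers:
  (rs⁴)¹ = rs⁴, (rs⁴)² = s, (rs⁴)³ = rs⁵, (rs⁴)⁴ = s², (rs⁴)⁵ = rs⁶, (rs⁴)⁶ = s³, (rs⁴)⁷ = r, (rs⁴)⁸ = s⁴, (rs⁴)⁹ = rs, (rs⁴)¹⁰ = s⁵, (rs⁴)¹¹ = rs², (rs⁴)¹² = s⁶, (rs⁴)¹³ = rs³, (rs⁴)¹⁴ = e.
So |⟨rs⁴⟩| = ord(rs⁴) = 14. With |G| = 14, by Lagrange [G : ⟨rs⁴⟩] = 14/14 = 1.

Answer: 1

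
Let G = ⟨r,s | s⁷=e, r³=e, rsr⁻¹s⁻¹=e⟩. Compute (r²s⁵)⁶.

Compute successive powers of (r²s⁵), reducing at each step:
  (r²s⁵)²: (r²s⁵) · r² = rs⁵;   (rs⁵) · s⁵ = rs³
  (r²s⁵)³: (rs³) · r² = s³;   (s³) · s⁵ = s
  (r²s⁵)⁴: s · r² = r²s;   (r²s) · s⁵ = r²s⁶
  (r²s⁵)⁵: (r²s⁶) · r² = rs⁶;   (rs⁶) · s⁵ = rs⁴
  (r²s⁵)⁶: (rs⁴) · r² = s⁴;   (s⁴) · s⁵ = s²

Answer: s²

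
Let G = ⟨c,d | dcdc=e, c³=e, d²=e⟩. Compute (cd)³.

Compute successive powers of (cd), reducing at each step:
  (cd)²: (cd) · c = d;   d · d = e
  (cd)³: e · c = c;   c · d = cd

Answer: cd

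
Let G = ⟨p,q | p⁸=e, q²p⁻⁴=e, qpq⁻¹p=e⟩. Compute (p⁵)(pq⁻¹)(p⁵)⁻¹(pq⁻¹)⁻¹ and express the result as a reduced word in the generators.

[(p⁵), (pq⁻¹)] = (p⁵)·(pq⁻¹)·(p⁵)⁻¹·(pq⁻¹)⁻¹.
  (p⁵) · (pq⁻¹) = p²q
  (p²q) · (p³) = p³q⁻¹
  (p³q⁻¹) · (pq) = p²

Answer: p²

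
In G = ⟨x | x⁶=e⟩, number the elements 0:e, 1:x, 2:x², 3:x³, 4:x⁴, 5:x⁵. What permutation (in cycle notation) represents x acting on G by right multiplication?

(0 1 2 3 4 5)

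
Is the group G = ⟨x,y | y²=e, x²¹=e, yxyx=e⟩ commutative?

x·y = xy but y·x = x²⁰y, so x·y ≠ y·x and G is not abelian.

Answer: No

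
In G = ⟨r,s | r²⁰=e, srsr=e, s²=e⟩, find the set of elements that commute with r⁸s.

⟨r⁸s⟩ ⊆ C_G(r⁸s) since powers of r⁸s commute with r⁸s; so |C_G(r⁸s)| ≥ |⟨r⁸s⟩| = 2.
By orbit–stabilizer, |C_G(r⁸s)| = |G| / |conj. class of r⁸s| = 40 / 10 = 4.
The 4 elements commuting with r⁸s are {e, r¹⁰, r⁸s, r¹⁸s}.

Answer: {e, r¹⁰, r⁸s, r¹⁸s}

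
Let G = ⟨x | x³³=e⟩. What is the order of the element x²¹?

Compute successive powers until reaching e:
  (x²¹)¹ = x²¹, (x²¹)² = x⁹, (x²¹)³ = x³⁰, (x²¹)⁴ = x¹⁸, (x²¹)⁵ = x⁶, (x²¹)⁶ = x²⁷, (x²¹)⁷ = x¹⁵, (x²¹)⁸ = x³, (x²¹)⁹ = x²⁴, (x²¹)¹⁰ = x¹², (x²¹)¹¹ = e.
The smallest positive k with (x²¹)ᵏ = e is 11.

Answer: 11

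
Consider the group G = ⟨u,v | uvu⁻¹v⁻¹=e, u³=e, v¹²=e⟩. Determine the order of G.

Enumerate words in the generators, reducing via the relations: the distinct elements are
  {e, u, v, uv, u², v², v³, v⁴, v⁵, v⁶, v⁷, v⁸, v⁹, uv², uv³, uv⁴, uv⁵, uv⁶, uv⁷, uv⁸, uv⁹, u²v, v¹¹, v¹⁰, uv¹¹, uv¹⁰, u²v², u²v³, u²v⁴, u²v⁵, u²v⁶, u²v⁷, u²v⁸, u²v⁹, u²v¹¹, u²v¹⁰}.
No further products give new elements, so |G| = 36.

Answer: 36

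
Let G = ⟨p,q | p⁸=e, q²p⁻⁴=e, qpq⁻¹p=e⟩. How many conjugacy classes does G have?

The conjugacy classes (representative and size) are:
  [e] (size 1), [p⁷] (size 2), [p²] (size 2), [p⁵] (size 2), [p⁴] (size 1), [p²q⁻¹] (size 4), [p³q] (size 4).
Class equation: 1 + 2 + 2 + 2 + 1 + 4 + 4 = 16 = |G|. So G has 7 conjugacy classes.

Answer: 7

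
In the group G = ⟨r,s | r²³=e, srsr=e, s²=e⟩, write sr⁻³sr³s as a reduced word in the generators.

Multiply left to right, reducing at each step:
  s · r⁻³ = r³s
  (r³s) · s = r³
  (r³) · r³ = r⁶
  (r⁶) · s = r⁶s

Answer: r⁶s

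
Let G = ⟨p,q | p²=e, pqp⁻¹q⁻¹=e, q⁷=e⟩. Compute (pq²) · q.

Compute (pq²) · q by multiplying left to right and reducing via the relations at each step:
  (pq²) · q = pq³

Answer: pq³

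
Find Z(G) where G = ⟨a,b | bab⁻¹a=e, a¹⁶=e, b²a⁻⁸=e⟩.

An element z ∈ Z(G) iff z commutes with every generator.
For example a⁸ is central: (a⁸)·a = a⁹ = a·(a⁸); (a⁸)·b = b⁻¹ = b·(a⁸).
Whereas a ∉ Z(G) since a·b = ab ≠ a⁷b⁻¹ = b·a.
Checking each of the 32 elements this way gives Z(G) = {e, a⁸}, of order 2.

Answer: {e, a⁸}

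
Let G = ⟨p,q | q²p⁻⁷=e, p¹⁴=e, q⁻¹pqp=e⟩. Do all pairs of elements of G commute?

p·q = pq but q·p = p⁶q⁻¹, so p·q ≠ q·p and G is not abelian.

Answer: No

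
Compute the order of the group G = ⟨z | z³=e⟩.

G is generated by a single element, so G is cyclic. The relator gives z³ = e and no smaller power is forced to be e, so the 3 powers {e, z, z²} are distinct. Hence |G| = 3.

Answer: 3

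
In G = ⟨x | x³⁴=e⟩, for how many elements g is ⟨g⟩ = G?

G is cyclic of order 34. An element generates G iff its order is 34, and a cyclic group of order 34 has exactly φ(34) = 16 such elements.

Answer: 16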